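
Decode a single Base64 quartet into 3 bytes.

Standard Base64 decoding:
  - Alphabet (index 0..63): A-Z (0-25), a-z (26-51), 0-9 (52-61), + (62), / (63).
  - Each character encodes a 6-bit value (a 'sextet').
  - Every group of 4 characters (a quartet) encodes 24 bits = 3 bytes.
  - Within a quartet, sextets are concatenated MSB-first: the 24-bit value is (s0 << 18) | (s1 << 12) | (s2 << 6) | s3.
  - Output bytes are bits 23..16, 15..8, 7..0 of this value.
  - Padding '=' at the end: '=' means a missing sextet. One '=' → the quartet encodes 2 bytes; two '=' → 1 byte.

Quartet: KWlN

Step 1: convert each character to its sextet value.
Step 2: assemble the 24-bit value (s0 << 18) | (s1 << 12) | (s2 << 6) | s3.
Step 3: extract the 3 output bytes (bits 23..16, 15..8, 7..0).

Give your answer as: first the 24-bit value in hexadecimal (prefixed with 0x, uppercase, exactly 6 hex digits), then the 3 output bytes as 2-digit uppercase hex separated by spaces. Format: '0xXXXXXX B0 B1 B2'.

Sextets: K=10, W=22, l=37, N=13
24-bit: (10<<18) | (22<<12) | (37<<6) | 13
      = 0x280000 | 0x016000 | 0x000940 | 0x00000D
      = 0x29694D
Bytes: (v>>16)&0xFF=29, (v>>8)&0xFF=69, v&0xFF=4D

Answer: 0x29694D 29 69 4D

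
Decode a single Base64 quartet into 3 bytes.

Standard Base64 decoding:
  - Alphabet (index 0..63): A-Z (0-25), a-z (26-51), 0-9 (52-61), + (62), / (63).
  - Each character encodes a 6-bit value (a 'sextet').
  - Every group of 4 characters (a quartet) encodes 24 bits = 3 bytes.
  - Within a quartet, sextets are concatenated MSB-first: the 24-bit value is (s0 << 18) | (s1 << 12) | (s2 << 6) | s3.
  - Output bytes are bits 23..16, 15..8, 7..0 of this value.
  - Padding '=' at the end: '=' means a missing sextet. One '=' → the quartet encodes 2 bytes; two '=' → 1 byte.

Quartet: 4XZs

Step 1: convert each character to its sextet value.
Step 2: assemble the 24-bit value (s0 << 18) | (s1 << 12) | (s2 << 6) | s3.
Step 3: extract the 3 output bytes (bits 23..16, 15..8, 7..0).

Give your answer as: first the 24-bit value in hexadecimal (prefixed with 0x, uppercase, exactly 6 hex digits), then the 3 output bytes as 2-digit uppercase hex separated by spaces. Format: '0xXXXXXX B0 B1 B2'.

Sextets: 4=56, X=23, Z=25, s=44
24-bit: (56<<18) | (23<<12) | (25<<6) | 44
      = 0xE00000 | 0x017000 | 0x000640 | 0x00002C
      = 0xE1766C
Bytes: (v>>16)&0xFF=E1, (v>>8)&0xFF=76, v&0xFF=6C

Answer: 0xE1766C E1 76 6C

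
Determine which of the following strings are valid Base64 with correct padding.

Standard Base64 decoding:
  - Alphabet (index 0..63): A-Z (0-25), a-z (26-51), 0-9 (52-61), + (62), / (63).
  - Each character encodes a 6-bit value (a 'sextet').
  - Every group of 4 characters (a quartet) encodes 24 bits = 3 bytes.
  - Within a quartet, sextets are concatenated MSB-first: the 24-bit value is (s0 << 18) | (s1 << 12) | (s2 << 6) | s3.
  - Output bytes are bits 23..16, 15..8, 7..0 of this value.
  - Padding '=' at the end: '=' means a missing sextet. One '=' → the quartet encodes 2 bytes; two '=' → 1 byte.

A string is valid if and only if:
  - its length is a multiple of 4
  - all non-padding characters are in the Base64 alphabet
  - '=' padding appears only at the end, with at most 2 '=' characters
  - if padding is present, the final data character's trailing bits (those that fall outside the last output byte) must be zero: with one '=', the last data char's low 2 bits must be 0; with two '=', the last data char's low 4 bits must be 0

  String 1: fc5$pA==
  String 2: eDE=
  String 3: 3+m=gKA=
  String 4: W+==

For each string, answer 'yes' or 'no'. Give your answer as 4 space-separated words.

Answer: no yes no no

Derivation:
String 1: 'fc5$pA==' → invalid (bad char(s): ['$'])
String 2: 'eDE=' → valid
String 3: '3+m=gKA=' → invalid (bad char(s): ['=']; '=' in middle)
String 4: 'W+==' → invalid (bad trailing bits)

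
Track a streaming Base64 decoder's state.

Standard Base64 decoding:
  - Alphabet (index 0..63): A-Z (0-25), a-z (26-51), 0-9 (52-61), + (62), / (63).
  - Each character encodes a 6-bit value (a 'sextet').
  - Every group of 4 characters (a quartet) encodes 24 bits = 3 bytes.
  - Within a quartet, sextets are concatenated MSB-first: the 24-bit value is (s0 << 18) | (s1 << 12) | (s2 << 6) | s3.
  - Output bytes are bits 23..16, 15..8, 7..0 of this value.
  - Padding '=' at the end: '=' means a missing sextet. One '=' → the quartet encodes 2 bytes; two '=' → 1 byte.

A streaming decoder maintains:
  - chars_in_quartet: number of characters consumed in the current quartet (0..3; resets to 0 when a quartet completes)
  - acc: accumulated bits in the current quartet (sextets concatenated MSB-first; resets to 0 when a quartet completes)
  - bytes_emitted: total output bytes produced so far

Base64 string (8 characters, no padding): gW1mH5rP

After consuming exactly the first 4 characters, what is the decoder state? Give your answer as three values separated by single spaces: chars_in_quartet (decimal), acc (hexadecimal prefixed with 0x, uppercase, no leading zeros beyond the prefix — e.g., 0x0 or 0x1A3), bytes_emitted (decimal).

Answer: 0 0x0 3

Derivation:
After char 0 ('g'=32): chars_in_quartet=1 acc=0x20 bytes_emitted=0
After char 1 ('W'=22): chars_in_quartet=2 acc=0x816 bytes_emitted=0
After char 2 ('1'=53): chars_in_quartet=3 acc=0x205B5 bytes_emitted=0
After char 3 ('m'=38): chars_in_quartet=4 acc=0x816D66 -> emit 81 6D 66, reset; bytes_emitted=3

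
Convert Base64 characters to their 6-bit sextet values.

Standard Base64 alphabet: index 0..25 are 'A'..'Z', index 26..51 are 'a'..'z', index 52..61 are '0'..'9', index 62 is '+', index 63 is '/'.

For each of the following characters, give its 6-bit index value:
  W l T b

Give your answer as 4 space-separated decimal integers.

Answer: 22 37 19 27

Derivation:
'W': A..Z range, ord('W') − ord('A') = 22
'l': a..z range, 26 + ord('l') − ord('a') = 37
'T': A..Z range, ord('T') − ord('A') = 19
'b': a..z range, 26 + ord('b') − ord('a') = 27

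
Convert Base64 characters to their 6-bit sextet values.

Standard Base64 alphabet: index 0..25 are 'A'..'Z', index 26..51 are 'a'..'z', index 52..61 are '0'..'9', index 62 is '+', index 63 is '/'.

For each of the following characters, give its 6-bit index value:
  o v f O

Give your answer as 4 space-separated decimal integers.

'o': a..z range, 26 + ord('o') − ord('a') = 40
'v': a..z range, 26 + ord('v') − ord('a') = 47
'f': a..z range, 26 + ord('f') − ord('a') = 31
'O': A..Z range, ord('O') − ord('A') = 14

Answer: 40 47 31 14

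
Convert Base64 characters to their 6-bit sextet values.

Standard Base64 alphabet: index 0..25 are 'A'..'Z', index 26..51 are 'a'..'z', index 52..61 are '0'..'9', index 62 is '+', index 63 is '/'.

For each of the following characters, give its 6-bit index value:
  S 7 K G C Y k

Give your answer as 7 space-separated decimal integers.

'S': A..Z range, ord('S') − ord('A') = 18
'7': 0..9 range, 52 + ord('7') − ord('0') = 59
'K': A..Z range, ord('K') − ord('A') = 10
'G': A..Z range, ord('G') − ord('A') = 6
'C': A..Z range, ord('C') − ord('A') = 2
'Y': A..Z range, ord('Y') − ord('A') = 24
'k': a..z range, 26 + ord('k') − ord('a') = 36

Answer: 18 59 10 6 2 24 36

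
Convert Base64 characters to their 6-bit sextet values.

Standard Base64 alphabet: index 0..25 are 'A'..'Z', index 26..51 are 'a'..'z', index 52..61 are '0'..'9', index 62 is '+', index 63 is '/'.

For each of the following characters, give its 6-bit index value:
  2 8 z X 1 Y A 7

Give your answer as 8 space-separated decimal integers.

'2': 0..9 range, 52 + ord('2') − ord('0') = 54
'8': 0..9 range, 52 + ord('8') − ord('0') = 60
'z': a..z range, 26 + ord('z') − ord('a') = 51
'X': A..Z range, ord('X') − ord('A') = 23
'1': 0..9 range, 52 + ord('1') − ord('0') = 53
'Y': A..Z range, ord('Y') − ord('A') = 24
'A': A..Z range, ord('A') − ord('A') = 0
'7': 0..9 range, 52 + ord('7') − ord('0') = 59

Answer: 54 60 51 23 53 24 0 59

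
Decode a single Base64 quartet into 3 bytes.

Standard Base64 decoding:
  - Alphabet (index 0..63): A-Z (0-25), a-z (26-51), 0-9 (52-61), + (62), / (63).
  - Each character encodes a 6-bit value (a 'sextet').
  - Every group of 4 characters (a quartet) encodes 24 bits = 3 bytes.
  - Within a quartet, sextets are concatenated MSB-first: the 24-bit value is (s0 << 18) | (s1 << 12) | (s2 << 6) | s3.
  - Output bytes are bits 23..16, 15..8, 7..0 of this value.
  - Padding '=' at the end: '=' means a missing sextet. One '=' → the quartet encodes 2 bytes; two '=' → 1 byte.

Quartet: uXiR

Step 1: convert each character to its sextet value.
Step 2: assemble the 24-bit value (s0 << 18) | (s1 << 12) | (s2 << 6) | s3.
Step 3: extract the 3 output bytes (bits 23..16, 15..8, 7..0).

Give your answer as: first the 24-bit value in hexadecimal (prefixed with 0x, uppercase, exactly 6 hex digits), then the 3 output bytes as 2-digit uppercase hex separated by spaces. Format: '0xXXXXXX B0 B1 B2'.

Sextets: u=46, X=23, i=34, R=17
24-bit: (46<<18) | (23<<12) | (34<<6) | 17
      = 0xB80000 | 0x017000 | 0x000880 | 0x000011
      = 0xB97891
Bytes: (v>>16)&0xFF=B9, (v>>8)&0xFF=78, v&0xFF=91

Answer: 0xB97891 B9 78 91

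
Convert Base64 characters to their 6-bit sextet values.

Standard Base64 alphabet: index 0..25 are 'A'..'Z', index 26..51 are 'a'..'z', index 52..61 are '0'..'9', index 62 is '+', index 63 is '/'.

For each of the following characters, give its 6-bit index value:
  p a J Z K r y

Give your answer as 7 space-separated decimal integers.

'p': a..z range, 26 + ord('p') − ord('a') = 41
'a': a..z range, 26 + ord('a') − ord('a') = 26
'J': A..Z range, ord('J') − ord('A') = 9
'Z': A..Z range, ord('Z') − ord('A') = 25
'K': A..Z range, ord('K') − ord('A') = 10
'r': a..z range, 26 + ord('r') − ord('a') = 43
'y': a..z range, 26 + ord('y') − ord('a') = 50

Answer: 41 26 9 25 10 43 50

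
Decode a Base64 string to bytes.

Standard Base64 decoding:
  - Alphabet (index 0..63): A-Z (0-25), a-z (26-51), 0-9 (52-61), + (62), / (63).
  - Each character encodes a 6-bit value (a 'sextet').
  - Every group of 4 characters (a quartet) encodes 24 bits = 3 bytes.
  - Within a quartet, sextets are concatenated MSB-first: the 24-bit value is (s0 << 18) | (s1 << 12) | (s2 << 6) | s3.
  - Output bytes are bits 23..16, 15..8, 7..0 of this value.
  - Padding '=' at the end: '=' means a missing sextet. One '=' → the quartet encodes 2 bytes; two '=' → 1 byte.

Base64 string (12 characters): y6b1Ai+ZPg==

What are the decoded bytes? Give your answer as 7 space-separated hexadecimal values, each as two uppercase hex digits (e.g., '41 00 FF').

Answer: CB A6 F5 02 2F 99 3E

Derivation:
After char 0 ('y'=50): chars_in_quartet=1 acc=0x32 bytes_emitted=0
After char 1 ('6'=58): chars_in_quartet=2 acc=0xCBA bytes_emitted=0
After char 2 ('b'=27): chars_in_quartet=3 acc=0x32E9B bytes_emitted=0
After char 3 ('1'=53): chars_in_quartet=4 acc=0xCBA6F5 -> emit CB A6 F5, reset; bytes_emitted=3
After char 4 ('A'=0): chars_in_quartet=1 acc=0x0 bytes_emitted=3
After char 5 ('i'=34): chars_in_quartet=2 acc=0x22 bytes_emitted=3
After char 6 ('+'=62): chars_in_quartet=3 acc=0x8BE bytes_emitted=3
After char 7 ('Z'=25): chars_in_quartet=4 acc=0x22F99 -> emit 02 2F 99, reset; bytes_emitted=6
After char 8 ('P'=15): chars_in_quartet=1 acc=0xF bytes_emitted=6
After char 9 ('g'=32): chars_in_quartet=2 acc=0x3E0 bytes_emitted=6
Padding '==': partial quartet acc=0x3E0 -> emit 3E; bytes_emitted=7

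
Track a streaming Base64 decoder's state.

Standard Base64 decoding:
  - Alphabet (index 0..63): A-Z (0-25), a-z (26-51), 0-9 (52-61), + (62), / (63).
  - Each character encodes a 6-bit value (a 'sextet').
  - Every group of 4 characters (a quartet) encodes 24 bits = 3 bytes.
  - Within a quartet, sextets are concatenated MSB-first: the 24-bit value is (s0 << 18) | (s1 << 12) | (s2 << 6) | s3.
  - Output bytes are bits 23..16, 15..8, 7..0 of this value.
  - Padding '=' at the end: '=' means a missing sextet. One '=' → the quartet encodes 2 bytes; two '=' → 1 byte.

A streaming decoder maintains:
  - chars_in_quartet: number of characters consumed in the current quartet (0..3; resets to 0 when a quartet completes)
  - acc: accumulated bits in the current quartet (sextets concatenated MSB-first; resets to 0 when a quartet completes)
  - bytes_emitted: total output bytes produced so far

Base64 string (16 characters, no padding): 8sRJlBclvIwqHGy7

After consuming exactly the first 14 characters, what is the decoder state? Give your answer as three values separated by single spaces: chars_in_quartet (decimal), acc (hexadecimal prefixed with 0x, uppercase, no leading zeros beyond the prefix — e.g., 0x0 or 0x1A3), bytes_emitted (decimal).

After char 0 ('8'=60): chars_in_quartet=1 acc=0x3C bytes_emitted=0
After char 1 ('s'=44): chars_in_quartet=2 acc=0xF2C bytes_emitted=0
After char 2 ('R'=17): chars_in_quartet=3 acc=0x3CB11 bytes_emitted=0
After char 3 ('J'=9): chars_in_quartet=4 acc=0xF2C449 -> emit F2 C4 49, reset; bytes_emitted=3
After char 4 ('l'=37): chars_in_quartet=1 acc=0x25 bytes_emitted=3
After char 5 ('B'=1): chars_in_quartet=2 acc=0x941 bytes_emitted=3
After char 6 ('c'=28): chars_in_quartet=3 acc=0x2505C bytes_emitted=3
After char 7 ('l'=37): chars_in_quartet=4 acc=0x941725 -> emit 94 17 25, reset; bytes_emitted=6
After char 8 ('v'=47): chars_in_quartet=1 acc=0x2F bytes_emitted=6
After char 9 ('I'=8): chars_in_quartet=2 acc=0xBC8 bytes_emitted=6
After char 10 ('w'=48): chars_in_quartet=3 acc=0x2F230 bytes_emitted=6
After char 11 ('q'=42): chars_in_quartet=4 acc=0xBC8C2A -> emit BC 8C 2A, reset; bytes_emitted=9
After char 12 ('H'=7): chars_in_quartet=1 acc=0x7 bytes_emitted=9
After char 13 ('G'=6): chars_in_quartet=2 acc=0x1C6 bytes_emitted=9

Answer: 2 0x1C6 9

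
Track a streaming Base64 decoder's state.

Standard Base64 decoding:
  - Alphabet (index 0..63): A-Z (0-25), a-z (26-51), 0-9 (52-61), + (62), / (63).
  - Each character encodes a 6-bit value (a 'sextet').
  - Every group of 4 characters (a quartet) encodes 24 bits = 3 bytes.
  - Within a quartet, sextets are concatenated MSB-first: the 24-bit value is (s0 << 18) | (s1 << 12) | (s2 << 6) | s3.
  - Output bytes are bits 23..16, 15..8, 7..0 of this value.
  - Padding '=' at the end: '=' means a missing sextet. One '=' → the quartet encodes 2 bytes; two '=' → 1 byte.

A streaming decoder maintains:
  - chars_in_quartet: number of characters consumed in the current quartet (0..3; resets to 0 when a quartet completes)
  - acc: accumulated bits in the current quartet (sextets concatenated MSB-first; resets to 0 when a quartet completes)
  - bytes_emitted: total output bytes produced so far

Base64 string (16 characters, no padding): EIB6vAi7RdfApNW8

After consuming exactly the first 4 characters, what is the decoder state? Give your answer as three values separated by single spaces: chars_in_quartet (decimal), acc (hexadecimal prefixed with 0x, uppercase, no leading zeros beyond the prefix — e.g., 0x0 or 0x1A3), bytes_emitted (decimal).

Answer: 0 0x0 3

Derivation:
After char 0 ('E'=4): chars_in_quartet=1 acc=0x4 bytes_emitted=0
After char 1 ('I'=8): chars_in_quartet=2 acc=0x108 bytes_emitted=0
After char 2 ('B'=1): chars_in_quartet=3 acc=0x4201 bytes_emitted=0
After char 3 ('6'=58): chars_in_quartet=4 acc=0x10807A -> emit 10 80 7A, reset; bytes_emitted=3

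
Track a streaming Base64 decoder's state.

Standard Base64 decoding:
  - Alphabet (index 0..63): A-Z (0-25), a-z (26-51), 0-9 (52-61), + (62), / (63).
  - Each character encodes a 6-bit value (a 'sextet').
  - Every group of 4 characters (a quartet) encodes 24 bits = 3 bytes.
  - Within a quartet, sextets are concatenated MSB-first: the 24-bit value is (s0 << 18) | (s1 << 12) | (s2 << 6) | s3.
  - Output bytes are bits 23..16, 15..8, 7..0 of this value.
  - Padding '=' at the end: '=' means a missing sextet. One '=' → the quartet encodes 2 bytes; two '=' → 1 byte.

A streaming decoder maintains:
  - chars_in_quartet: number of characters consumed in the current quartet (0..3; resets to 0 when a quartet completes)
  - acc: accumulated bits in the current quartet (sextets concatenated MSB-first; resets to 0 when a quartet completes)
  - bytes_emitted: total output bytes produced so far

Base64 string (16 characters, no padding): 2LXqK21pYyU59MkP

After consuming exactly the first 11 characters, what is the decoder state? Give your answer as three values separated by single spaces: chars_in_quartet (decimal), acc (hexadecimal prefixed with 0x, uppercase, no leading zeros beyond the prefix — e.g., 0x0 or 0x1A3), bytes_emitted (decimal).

Answer: 3 0x18C94 6

Derivation:
After char 0 ('2'=54): chars_in_quartet=1 acc=0x36 bytes_emitted=0
After char 1 ('L'=11): chars_in_quartet=2 acc=0xD8B bytes_emitted=0
After char 2 ('X'=23): chars_in_quartet=3 acc=0x362D7 bytes_emitted=0
After char 3 ('q'=42): chars_in_quartet=4 acc=0xD8B5EA -> emit D8 B5 EA, reset; bytes_emitted=3
After char 4 ('K'=10): chars_in_quartet=1 acc=0xA bytes_emitted=3
After char 5 ('2'=54): chars_in_quartet=2 acc=0x2B6 bytes_emitted=3
After char 6 ('1'=53): chars_in_quartet=3 acc=0xADB5 bytes_emitted=3
After char 7 ('p'=41): chars_in_quartet=4 acc=0x2B6D69 -> emit 2B 6D 69, reset; bytes_emitted=6
After char 8 ('Y'=24): chars_in_quartet=1 acc=0x18 bytes_emitted=6
After char 9 ('y'=50): chars_in_quartet=2 acc=0x632 bytes_emitted=6
After char 10 ('U'=20): chars_in_quartet=3 acc=0x18C94 bytes_emitted=6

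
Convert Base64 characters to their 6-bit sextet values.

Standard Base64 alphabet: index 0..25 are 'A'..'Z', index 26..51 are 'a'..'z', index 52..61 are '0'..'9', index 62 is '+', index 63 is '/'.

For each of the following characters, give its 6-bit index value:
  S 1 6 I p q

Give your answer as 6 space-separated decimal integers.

Answer: 18 53 58 8 41 42

Derivation:
'S': A..Z range, ord('S') − ord('A') = 18
'1': 0..9 range, 52 + ord('1') − ord('0') = 53
'6': 0..9 range, 52 + ord('6') − ord('0') = 58
'I': A..Z range, ord('I') − ord('A') = 8
'p': a..z range, 26 + ord('p') − ord('a') = 41
'q': a..z range, 26 + ord('q') − ord('a') = 42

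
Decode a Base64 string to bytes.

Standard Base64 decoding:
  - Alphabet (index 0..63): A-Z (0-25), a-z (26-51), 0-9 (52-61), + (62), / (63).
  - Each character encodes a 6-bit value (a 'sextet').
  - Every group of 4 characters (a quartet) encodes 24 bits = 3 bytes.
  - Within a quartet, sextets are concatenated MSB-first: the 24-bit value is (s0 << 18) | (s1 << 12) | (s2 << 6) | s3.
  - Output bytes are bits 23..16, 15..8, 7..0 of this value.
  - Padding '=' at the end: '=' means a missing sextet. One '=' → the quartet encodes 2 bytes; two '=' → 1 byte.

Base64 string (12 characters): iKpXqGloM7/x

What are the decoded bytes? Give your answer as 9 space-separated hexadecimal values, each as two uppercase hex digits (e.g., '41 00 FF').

Answer: 88 AA 57 A8 69 68 33 BF F1

Derivation:
After char 0 ('i'=34): chars_in_quartet=1 acc=0x22 bytes_emitted=0
After char 1 ('K'=10): chars_in_quartet=2 acc=0x88A bytes_emitted=0
After char 2 ('p'=41): chars_in_quartet=3 acc=0x222A9 bytes_emitted=0
After char 3 ('X'=23): chars_in_quartet=4 acc=0x88AA57 -> emit 88 AA 57, reset; bytes_emitted=3
After char 4 ('q'=42): chars_in_quartet=1 acc=0x2A bytes_emitted=3
After char 5 ('G'=6): chars_in_quartet=2 acc=0xA86 bytes_emitted=3
After char 6 ('l'=37): chars_in_quartet=3 acc=0x2A1A5 bytes_emitted=3
After char 7 ('o'=40): chars_in_quartet=4 acc=0xA86968 -> emit A8 69 68, reset; bytes_emitted=6
After char 8 ('M'=12): chars_in_quartet=1 acc=0xC bytes_emitted=6
After char 9 ('7'=59): chars_in_quartet=2 acc=0x33B bytes_emitted=6
After char 10 ('/'=63): chars_in_quartet=3 acc=0xCEFF bytes_emitted=6
After char 11 ('x'=49): chars_in_quartet=4 acc=0x33BFF1 -> emit 33 BF F1, reset; bytes_emitted=9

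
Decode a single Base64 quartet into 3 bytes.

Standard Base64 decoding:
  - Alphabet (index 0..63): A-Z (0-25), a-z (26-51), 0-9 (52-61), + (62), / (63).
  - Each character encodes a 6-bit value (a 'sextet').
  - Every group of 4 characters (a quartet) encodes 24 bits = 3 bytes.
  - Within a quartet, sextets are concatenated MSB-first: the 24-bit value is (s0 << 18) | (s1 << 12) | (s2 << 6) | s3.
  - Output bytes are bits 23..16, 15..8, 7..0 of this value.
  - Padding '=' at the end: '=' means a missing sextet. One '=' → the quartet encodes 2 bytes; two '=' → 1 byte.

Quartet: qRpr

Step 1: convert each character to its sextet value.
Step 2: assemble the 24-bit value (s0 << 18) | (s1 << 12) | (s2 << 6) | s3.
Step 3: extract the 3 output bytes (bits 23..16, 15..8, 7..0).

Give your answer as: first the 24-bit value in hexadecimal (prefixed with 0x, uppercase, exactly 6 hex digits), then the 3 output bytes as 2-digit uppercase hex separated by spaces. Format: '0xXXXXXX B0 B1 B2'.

Answer: 0xA91A6B A9 1A 6B

Derivation:
Sextets: q=42, R=17, p=41, r=43
24-bit: (42<<18) | (17<<12) | (41<<6) | 43
      = 0xA80000 | 0x011000 | 0x000A40 | 0x00002B
      = 0xA91A6B
Bytes: (v>>16)&0xFF=A9, (v>>8)&0xFF=1A, v&0xFF=6B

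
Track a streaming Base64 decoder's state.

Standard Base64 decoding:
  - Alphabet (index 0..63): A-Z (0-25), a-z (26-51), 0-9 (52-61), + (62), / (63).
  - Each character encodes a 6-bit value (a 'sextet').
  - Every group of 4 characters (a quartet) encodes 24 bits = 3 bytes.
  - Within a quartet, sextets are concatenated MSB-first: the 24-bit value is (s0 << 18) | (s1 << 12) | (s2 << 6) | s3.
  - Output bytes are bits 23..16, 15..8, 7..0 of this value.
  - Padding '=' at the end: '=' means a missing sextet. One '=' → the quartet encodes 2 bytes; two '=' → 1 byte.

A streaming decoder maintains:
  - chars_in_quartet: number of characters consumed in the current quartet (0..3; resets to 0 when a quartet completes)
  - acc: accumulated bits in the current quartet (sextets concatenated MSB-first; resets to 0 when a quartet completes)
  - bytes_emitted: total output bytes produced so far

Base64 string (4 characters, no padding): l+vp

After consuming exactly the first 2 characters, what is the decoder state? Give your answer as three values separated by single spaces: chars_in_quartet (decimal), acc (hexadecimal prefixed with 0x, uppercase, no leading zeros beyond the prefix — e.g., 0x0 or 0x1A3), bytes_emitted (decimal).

After char 0 ('l'=37): chars_in_quartet=1 acc=0x25 bytes_emitted=0
After char 1 ('+'=62): chars_in_quartet=2 acc=0x97E bytes_emitted=0

Answer: 2 0x97E 0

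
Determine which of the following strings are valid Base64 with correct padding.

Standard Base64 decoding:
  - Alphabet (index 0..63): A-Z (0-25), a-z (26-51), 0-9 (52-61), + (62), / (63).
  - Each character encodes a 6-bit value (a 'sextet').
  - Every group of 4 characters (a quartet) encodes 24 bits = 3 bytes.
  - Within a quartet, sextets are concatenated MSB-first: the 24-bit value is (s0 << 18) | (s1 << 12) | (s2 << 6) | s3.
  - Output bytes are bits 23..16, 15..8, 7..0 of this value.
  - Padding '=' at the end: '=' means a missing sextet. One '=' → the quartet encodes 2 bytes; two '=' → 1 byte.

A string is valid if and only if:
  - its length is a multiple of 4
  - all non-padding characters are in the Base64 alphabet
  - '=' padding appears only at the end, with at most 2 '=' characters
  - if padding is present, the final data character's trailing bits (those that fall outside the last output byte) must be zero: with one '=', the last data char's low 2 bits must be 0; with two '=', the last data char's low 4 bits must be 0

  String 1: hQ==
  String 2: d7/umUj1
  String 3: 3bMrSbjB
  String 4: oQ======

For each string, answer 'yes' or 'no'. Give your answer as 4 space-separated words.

String 1: 'hQ==' → valid
String 2: 'd7/umUj1' → valid
String 3: '3bMrSbjB' → valid
String 4: 'oQ======' → invalid (6 pad chars (max 2))

Answer: yes yes yes no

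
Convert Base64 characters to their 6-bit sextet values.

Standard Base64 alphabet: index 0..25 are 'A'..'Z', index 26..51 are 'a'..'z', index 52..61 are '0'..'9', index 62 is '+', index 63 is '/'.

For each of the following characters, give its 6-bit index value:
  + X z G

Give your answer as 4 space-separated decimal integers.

'+': index 62
'X': A..Z range, ord('X') − ord('A') = 23
'z': a..z range, 26 + ord('z') − ord('a') = 51
'G': A..Z range, ord('G') − ord('A') = 6

Answer: 62 23 51 6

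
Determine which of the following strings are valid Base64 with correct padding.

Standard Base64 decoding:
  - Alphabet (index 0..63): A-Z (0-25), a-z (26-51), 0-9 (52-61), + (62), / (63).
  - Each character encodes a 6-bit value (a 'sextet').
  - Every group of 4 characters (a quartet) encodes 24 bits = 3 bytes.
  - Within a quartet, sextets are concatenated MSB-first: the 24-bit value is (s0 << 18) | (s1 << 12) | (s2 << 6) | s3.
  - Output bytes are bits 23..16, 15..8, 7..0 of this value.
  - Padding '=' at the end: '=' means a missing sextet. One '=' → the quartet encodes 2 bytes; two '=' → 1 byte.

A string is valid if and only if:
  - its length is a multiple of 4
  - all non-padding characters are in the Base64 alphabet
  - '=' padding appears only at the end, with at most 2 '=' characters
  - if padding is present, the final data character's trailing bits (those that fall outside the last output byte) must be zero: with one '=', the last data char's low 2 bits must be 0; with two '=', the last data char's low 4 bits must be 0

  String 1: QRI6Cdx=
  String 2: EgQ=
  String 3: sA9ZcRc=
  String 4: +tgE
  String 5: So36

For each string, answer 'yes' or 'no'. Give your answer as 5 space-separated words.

Answer: no yes yes yes yes

Derivation:
String 1: 'QRI6Cdx=' → invalid (bad trailing bits)
String 2: 'EgQ=' → valid
String 3: 'sA9ZcRc=' → valid
String 4: '+tgE' → valid
String 5: 'So36' → valid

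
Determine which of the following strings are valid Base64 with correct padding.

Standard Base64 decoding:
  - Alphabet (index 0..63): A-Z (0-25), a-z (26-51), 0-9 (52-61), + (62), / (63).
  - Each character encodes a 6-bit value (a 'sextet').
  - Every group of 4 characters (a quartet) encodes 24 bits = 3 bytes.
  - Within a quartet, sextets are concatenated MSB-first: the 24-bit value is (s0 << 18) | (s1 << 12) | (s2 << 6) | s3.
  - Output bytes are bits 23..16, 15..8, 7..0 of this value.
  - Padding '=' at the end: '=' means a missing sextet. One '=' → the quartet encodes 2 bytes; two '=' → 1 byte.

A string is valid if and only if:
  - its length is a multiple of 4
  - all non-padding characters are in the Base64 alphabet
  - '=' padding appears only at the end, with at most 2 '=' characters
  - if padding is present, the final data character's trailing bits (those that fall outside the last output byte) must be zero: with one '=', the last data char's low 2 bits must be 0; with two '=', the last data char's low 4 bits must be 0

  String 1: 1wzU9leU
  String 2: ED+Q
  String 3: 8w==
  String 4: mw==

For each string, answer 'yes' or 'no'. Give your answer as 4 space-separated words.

Answer: yes yes yes yes

Derivation:
String 1: '1wzU9leU' → valid
String 2: 'ED+Q' → valid
String 3: '8w==' → valid
String 4: 'mw==' → valid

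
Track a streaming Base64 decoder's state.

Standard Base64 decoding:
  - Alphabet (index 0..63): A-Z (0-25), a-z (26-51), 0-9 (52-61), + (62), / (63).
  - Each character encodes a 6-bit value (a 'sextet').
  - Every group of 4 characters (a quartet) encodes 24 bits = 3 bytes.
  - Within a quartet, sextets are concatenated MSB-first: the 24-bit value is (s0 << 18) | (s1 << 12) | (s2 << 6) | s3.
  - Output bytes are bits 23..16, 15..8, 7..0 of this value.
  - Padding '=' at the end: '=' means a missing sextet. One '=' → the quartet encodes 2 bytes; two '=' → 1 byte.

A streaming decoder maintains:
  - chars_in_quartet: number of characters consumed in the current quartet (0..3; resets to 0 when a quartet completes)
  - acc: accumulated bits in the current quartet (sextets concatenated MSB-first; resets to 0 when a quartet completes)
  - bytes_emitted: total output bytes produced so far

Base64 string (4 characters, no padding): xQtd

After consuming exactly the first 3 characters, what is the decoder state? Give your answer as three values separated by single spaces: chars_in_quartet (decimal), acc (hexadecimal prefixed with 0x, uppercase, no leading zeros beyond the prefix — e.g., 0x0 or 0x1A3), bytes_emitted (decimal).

After char 0 ('x'=49): chars_in_quartet=1 acc=0x31 bytes_emitted=0
After char 1 ('Q'=16): chars_in_quartet=2 acc=0xC50 bytes_emitted=0
After char 2 ('t'=45): chars_in_quartet=3 acc=0x3142D bytes_emitted=0

Answer: 3 0x3142D 0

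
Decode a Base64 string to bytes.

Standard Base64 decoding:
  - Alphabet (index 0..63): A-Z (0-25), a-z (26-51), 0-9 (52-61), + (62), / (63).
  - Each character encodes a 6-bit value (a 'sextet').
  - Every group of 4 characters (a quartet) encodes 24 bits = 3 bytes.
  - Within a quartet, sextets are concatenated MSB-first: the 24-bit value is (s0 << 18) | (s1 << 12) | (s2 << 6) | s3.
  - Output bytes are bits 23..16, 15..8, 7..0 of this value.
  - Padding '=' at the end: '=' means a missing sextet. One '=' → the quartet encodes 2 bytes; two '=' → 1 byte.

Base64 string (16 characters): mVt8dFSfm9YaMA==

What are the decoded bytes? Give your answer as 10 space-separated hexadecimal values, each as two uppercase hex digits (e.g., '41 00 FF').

Answer: 99 5B 7C 74 54 9F 9B D6 1A 30

Derivation:
After char 0 ('m'=38): chars_in_quartet=1 acc=0x26 bytes_emitted=0
After char 1 ('V'=21): chars_in_quartet=2 acc=0x995 bytes_emitted=0
After char 2 ('t'=45): chars_in_quartet=3 acc=0x2656D bytes_emitted=0
After char 3 ('8'=60): chars_in_quartet=4 acc=0x995B7C -> emit 99 5B 7C, reset; bytes_emitted=3
After char 4 ('d'=29): chars_in_quartet=1 acc=0x1D bytes_emitted=3
After char 5 ('F'=5): chars_in_quartet=2 acc=0x745 bytes_emitted=3
After char 6 ('S'=18): chars_in_quartet=3 acc=0x1D152 bytes_emitted=3
After char 7 ('f'=31): chars_in_quartet=4 acc=0x74549F -> emit 74 54 9F, reset; bytes_emitted=6
After char 8 ('m'=38): chars_in_quartet=1 acc=0x26 bytes_emitted=6
After char 9 ('9'=61): chars_in_quartet=2 acc=0x9BD bytes_emitted=6
After char 10 ('Y'=24): chars_in_quartet=3 acc=0x26F58 bytes_emitted=6
After char 11 ('a'=26): chars_in_quartet=4 acc=0x9BD61A -> emit 9B D6 1A, reset; bytes_emitted=9
After char 12 ('M'=12): chars_in_quartet=1 acc=0xC bytes_emitted=9
After char 13 ('A'=0): chars_in_quartet=2 acc=0x300 bytes_emitted=9
Padding '==': partial quartet acc=0x300 -> emit 30; bytes_emitted=10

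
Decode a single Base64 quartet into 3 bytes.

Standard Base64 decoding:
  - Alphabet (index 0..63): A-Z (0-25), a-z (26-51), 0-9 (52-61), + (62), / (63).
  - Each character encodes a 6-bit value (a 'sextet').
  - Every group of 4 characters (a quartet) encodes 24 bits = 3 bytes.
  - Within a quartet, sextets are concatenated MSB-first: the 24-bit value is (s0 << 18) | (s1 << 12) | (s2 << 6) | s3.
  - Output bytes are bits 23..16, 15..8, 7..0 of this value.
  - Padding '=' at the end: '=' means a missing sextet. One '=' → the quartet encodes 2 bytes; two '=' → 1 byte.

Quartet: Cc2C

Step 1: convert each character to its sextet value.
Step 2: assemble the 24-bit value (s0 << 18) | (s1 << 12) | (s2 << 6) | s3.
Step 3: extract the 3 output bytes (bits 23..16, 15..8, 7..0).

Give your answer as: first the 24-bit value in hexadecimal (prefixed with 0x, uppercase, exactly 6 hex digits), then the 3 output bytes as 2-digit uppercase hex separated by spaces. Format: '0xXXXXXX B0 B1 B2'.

Answer: 0x09CD82 09 CD 82

Derivation:
Sextets: C=2, c=28, 2=54, C=2
24-bit: (2<<18) | (28<<12) | (54<<6) | 2
      = 0x080000 | 0x01C000 | 0x000D80 | 0x000002
      = 0x09CD82
Bytes: (v>>16)&0xFF=09, (v>>8)&0xFF=CD, v&0xFF=82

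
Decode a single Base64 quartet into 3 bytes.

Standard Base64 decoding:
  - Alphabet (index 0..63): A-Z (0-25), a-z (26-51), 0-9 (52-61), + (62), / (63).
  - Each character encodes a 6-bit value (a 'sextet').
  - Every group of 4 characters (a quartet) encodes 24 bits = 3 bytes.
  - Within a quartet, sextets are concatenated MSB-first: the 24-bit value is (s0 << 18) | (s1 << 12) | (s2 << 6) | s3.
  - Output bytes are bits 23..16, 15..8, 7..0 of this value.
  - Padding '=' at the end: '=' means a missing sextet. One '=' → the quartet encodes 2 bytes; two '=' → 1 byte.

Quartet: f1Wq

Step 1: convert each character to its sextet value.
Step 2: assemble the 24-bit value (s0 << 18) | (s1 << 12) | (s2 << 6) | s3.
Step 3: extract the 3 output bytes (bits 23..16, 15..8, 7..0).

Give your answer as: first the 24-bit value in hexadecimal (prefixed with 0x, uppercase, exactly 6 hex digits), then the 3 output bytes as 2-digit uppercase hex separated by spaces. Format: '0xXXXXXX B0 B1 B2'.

Answer: 0x7F55AA 7F 55 AA

Derivation:
Sextets: f=31, 1=53, W=22, q=42
24-bit: (31<<18) | (53<<12) | (22<<6) | 42
      = 0x7C0000 | 0x035000 | 0x000580 | 0x00002A
      = 0x7F55AA
Bytes: (v>>16)&0xFF=7F, (v>>8)&0xFF=55, v&0xFF=AA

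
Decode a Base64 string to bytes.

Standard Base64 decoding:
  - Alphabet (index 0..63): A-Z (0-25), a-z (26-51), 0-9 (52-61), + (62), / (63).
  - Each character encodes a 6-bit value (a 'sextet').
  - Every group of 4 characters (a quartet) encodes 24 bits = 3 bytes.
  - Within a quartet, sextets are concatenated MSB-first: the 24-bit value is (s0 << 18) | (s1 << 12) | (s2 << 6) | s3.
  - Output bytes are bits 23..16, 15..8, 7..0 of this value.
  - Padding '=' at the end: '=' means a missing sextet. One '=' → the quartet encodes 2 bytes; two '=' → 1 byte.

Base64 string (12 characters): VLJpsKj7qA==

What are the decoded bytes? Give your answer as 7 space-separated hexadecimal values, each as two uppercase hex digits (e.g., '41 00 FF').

Answer: 54 B2 69 B0 A8 FB A8

Derivation:
After char 0 ('V'=21): chars_in_quartet=1 acc=0x15 bytes_emitted=0
After char 1 ('L'=11): chars_in_quartet=2 acc=0x54B bytes_emitted=0
After char 2 ('J'=9): chars_in_quartet=3 acc=0x152C9 bytes_emitted=0
After char 3 ('p'=41): chars_in_quartet=4 acc=0x54B269 -> emit 54 B2 69, reset; bytes_emitted=3
After char 4 ('s'=44): chars_in_quartet=1 acc=0x2C bytes_emitted=3
After char 5 ('K'=10): chars_in_quartet=2 acc=0xB0A bytes_emitted=3
After char 6 ('j'=35): chars_in_quartet=3 acc=0x2C2A3 bytes_emitted=3
After char 7 ('7'=59): chars_in_quartet=4 acc=0xB0A8FB -> emit B0 A8 FB, reset; bytes_emitted=6
After char 8 ('q'=42): chars_in_quartet=1 acc=0x2A bytes_emitted=6
After char 9 ('A'=0): chars_in_quartet=2 acc=0xA80 bytes_emitted=6
Padding '==': partial quartet acc=0xA80 -> emit A8; bytes_emitted=7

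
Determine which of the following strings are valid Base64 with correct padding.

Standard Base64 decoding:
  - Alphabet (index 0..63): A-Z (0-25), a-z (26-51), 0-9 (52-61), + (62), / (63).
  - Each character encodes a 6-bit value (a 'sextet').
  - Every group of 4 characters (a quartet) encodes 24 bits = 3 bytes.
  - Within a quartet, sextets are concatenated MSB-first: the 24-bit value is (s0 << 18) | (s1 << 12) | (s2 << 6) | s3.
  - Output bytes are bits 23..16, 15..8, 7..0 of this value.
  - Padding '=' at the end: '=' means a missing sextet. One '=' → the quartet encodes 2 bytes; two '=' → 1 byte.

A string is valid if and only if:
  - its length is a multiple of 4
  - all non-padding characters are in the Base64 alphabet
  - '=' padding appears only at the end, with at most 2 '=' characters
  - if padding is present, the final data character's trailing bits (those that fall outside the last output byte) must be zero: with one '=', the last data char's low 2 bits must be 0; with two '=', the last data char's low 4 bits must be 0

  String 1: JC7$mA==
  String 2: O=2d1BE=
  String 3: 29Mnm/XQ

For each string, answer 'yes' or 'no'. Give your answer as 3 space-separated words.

String 1: 'JC7$mA==' → invalid (bad char(s): ['$'])
String 2: 'O=2d1BE=' → invalid (bad char(s): ['=']; '=' in middle)
String 3: '29Mnm/XQ' → valid

Answer: no no yes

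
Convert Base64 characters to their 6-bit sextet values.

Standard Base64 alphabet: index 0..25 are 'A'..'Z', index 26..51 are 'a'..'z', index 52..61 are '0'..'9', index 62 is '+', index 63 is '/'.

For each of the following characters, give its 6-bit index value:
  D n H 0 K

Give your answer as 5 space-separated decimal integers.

Answer: 3 39 7 52 10

Derivation:
'D': A..Z range, ord('D') − ord('A') = 3
'n': a..z range, 26 + ord('n') − ord('a') = 39
'H': A..Z range, ord('H') − ord('A') = 7
'0': 0..9 range, 52 + ord('0') − ord('0') = 52
'K': A..Z range, ord('K') − ord('A') = 10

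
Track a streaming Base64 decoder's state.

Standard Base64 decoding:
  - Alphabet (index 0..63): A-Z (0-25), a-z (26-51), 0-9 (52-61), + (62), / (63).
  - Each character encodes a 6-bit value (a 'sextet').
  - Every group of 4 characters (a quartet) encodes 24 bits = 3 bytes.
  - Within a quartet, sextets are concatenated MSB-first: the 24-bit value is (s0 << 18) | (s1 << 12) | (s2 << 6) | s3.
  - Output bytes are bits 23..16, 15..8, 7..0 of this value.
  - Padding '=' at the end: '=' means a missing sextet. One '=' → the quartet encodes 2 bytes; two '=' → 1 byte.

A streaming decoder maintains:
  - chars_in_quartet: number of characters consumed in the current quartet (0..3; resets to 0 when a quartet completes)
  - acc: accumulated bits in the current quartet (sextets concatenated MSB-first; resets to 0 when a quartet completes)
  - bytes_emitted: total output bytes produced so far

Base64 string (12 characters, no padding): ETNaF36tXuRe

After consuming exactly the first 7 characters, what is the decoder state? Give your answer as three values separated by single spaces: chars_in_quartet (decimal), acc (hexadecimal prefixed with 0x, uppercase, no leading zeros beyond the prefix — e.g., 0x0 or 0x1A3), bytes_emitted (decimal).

Answer: 3 0x5DFA 3

Derivation:
After char 0 ('E'=4): chars_in_quartet=1 acc=0x4 bytes_emitted=0
After char 1 ('T'=19): chars_in_quartet=2 acc=0x113 bytes_emitted=0
After char 2 ('N'=13): chars_in_quartet=3 acc=0x44CD bytes_emitted=0
After char 3 ('a'=26): chars_in_quartet=4 acc=0x11335A -> emit 11 33 5A, reset; bytes_emitted=3
After char 4 ('F'=5): chars_in_quartet=1 acc=0x5 bytes_emitted=3
After char 5 ('3'=55): chars_in_quartet=2 acc=0x177 bytes_emitted=3
After char 6 ('6'=58): chars_in_quartet=3 acc=0x5DFA bytes_emitted=3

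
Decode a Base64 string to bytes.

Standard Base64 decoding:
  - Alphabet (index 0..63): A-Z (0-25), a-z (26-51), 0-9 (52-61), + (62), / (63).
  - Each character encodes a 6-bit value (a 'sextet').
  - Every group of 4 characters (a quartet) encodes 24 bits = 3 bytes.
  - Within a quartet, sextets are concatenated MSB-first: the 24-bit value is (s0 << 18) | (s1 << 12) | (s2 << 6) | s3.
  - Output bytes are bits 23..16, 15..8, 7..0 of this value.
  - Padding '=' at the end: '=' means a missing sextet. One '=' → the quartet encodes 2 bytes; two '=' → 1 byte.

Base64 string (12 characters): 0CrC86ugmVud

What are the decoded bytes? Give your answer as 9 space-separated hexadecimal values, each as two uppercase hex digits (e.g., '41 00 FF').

Answer: D0 2A C2 F3 AB A0 99 5B 9D

Derivation:
After char 0 ('0'=52): chars_in_quartet=1 acc=0x34 bytes_emitted=0
After char 1 ('C'=2): chars_in_quartet=2 acc=0xD02 bytes_emitted=0
After char 2 ('r'=43): chars_in_quartet=3 acc=0x340AB bytes_emitted=0
After char 3 ('C'=2): chars_in_quartet=4 acc=0xD02AC2 -> emit D0 2A C2, reset; bytes_emitted=3
After char 4 ('8'=60): chars_in_quartet=1 acc=0x3C bytes_emitted=3
After char 5 ('6'=58): chars_in_quartet=2 acc=0xF3A bytes_emitted=3
After char 6 ('u'=46): chars_in_quartet=3 acc=0x3CEAE bytes_emitted=3
After char 7 ('g'=32): chars_in_quartet=4 acc=0xF3ABA0 -> emit F3 AB A0, reset; bytes_emitted=6
After char 8 ('m'=38): chars_in_quartet=1 acc=0x26 bytes_emitted=6
After char 9 ('V'=21): chars_in_quartet=2 acc=0x995 bytes_emitted=6
After char 10 ('u'=46): chars_in_quartet=3 acc=0x2656E bytes_emitted=6
After char 11 ('d'=29): chars_in_quartet=4 acc=0x995B9D -> emit 99 5B 9D, reset; bytes_emitted=9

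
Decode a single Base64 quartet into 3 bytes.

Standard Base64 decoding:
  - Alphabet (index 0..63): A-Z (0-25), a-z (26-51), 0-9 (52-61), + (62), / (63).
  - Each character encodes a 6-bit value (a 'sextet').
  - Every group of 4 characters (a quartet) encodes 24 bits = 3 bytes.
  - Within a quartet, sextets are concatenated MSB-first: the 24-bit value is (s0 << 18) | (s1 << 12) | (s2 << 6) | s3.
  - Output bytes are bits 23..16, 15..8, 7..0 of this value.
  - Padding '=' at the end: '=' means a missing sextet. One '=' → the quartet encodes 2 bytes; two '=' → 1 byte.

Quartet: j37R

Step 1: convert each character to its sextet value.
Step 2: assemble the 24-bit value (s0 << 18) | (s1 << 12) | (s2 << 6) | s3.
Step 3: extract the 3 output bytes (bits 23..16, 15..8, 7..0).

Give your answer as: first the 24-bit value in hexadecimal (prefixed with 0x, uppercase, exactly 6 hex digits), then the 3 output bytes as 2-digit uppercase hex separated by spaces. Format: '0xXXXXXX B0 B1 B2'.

Sextets: j=35, 3=55, 7=59, R=17
24-bit: (35<<18) | (55<<12) | (59<<6) | 17
      = 0x8C0000 | 0x037000 | 0x000EC0 | 0x000011
      = 0x8F7ED1
Bytes: (v>>16)&0xFF=8F, (v>>8)&0xFF=7E, v&0xFF=D1

Answer: 0x8F7ED1 8F 7E D1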